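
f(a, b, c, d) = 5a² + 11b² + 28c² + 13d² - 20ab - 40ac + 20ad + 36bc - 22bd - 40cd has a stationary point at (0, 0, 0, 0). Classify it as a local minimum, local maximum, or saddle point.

saddle point

The Hessian at the origin is H = [[10, -20, -40, 20], [-20, 22, 36, -22], [-40, 36, 56, -40], [20, -22, -40, 26]].
Row-reducing H symmetrically gives the diagonal entries 10, -18, 32/9, -1/2.
So there are 2 positive, 2 negative pivots.
H is indefinite, so the origin is a saddle point.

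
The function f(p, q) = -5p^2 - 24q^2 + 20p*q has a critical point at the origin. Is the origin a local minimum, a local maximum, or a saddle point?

The Hessian at the origin is H = [[-10, 20], [20, -48]].
det H = -10·-48 − (20)² = 80 > 0 and H[1,1] = -10 < 0, so H is negative definite.
Therefore the origin is a local maximum.

local maximum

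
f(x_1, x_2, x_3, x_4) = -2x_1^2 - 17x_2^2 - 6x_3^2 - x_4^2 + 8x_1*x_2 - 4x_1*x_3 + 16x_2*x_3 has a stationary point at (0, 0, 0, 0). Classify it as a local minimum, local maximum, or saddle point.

The Hessian at the origin is H = [[-4, 8, -4, 0], [8, -34, 16, 0], [-4, 16, -12, 0], [0, 0, 0, -2]].
An LDLᵀ factorisation of H has diagonal entries -4, -18, -40/9, -2.
So there are 4 negative pivots.
H is negative definite, so the origin is a strict local maximum.

local maximum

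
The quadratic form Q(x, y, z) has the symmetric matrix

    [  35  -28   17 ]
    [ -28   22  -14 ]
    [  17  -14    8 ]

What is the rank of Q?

Symmetric row and column elimination reduces A to a congruent diagonal form with pivots 35, -2/5, 1/7.
Counting signs: 2 positive, 1 negative.
The rank is the number of nonzero pivots: 3.

3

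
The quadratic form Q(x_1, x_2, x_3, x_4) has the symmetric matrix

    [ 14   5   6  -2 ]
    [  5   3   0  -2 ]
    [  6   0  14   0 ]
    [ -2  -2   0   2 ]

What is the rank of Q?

Symmetric row and column elimination reduces A to a congruent diagonal form with pivots 14, 17/14, 130/17, 6/65.
That gives 4 positive pivots.
The rank is the number of nonzero pivots: 4.

4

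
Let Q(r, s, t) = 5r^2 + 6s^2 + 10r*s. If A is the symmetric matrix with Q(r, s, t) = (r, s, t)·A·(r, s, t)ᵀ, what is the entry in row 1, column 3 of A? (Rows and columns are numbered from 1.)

The coefficient of r·t in Q is 0. For a symmetric A this equals A[1,3] + A[3,1] = 2·A[1,3].
So A[1,3] = 0/2 = 0.

0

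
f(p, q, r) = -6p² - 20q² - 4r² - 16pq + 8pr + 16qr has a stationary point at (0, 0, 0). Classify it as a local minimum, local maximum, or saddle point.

The Hessian at the origin is H = [[-12, -16, 8], [-16, -40, 16], [8, 16, -8]].
An LDLᵀ factorisation of H has diagonal entries -12, -56/3, -8/7.
So there are 3 negative pivots.
H is negative definite, so the origin is a strict local maximum.

local maximum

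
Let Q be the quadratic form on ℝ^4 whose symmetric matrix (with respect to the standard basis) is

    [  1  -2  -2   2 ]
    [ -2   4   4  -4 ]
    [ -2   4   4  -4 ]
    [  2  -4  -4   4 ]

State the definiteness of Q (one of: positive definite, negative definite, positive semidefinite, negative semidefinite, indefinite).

positive semidefinite

Congruent diagonalization of A (simultaneous row and column reduction) yields pivots 1, 0, 0, 0.
That gives 1 positive, 3 zero pivots.
Hence Q is positive semidefinite.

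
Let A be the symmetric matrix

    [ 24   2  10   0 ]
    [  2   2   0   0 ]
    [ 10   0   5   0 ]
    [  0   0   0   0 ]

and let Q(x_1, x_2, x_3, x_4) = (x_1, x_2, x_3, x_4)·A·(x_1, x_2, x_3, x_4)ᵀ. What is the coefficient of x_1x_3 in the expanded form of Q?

20

The coefficient of x_1x_3 is A[1,3] + A[3,1] = 2·10 = 20.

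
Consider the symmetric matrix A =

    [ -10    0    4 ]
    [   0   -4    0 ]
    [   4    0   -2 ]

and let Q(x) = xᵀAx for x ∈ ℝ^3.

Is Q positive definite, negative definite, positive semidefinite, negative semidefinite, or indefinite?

Leading principal minors: Δ_1 = -10, Δ_2 = 40, Δ_3 = -16.
The signs alternate starting with Δ_1 < 0, so by Sylvester's criterion Q is negative definite.

negative definite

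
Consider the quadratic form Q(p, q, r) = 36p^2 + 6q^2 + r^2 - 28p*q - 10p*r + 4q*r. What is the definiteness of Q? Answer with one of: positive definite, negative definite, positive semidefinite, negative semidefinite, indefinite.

The associated matrix is A = [[36, -14, -5], [-14, 6, 2], [-5, 2, 1]].
Symmetric row and column elimination reduces A to a congruent diagonal form with pivots 36, 5/9, 3/10.
So there are 3 positive pivots.
Hence Q is positive definite.

positive definite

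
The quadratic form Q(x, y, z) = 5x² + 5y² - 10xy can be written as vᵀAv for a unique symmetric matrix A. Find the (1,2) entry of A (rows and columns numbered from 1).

The coefficient of x·y in Q is -10. For a symmetric A this equals A[1,2] + A[2,1] = 2·A[1,2].
So A[1,2] = -10/2 = -5.

-5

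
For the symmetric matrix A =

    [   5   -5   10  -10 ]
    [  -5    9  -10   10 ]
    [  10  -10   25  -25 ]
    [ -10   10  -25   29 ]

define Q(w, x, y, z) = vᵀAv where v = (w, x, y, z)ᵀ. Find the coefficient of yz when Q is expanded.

The coefficient of yz is A[3,4] + A[4,3] = 2·(-25) = -50.

-50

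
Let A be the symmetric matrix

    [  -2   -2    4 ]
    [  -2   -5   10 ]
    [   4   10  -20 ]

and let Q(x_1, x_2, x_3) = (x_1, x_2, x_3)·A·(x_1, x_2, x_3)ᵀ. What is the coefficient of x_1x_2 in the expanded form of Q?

The coefficient of x_1x_2 is A[1,2] + A[2,1] = 2·(-2) = -4.

-4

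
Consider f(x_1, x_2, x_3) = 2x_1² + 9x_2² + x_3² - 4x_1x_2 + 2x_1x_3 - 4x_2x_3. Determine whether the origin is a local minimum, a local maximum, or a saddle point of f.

local minimum

The Hessian at the origin is H = [[4, -4, 2], [-4, 18, -4], [2, -4, 2]].
Congruent diagonalization of H (simultaneous row and column reduction) yields pivots 4, 14, 5/7.
That gives 3 positive pivots.
H is positive definite, so the origin is a strict local minimum.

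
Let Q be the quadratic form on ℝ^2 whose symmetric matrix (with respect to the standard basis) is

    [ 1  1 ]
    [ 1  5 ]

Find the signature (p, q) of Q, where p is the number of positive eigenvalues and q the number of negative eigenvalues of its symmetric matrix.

Applying the same elementary operations to the rows and columns of A produces a congruent diagonal matrix with entries 1, 4.
So there are 2 positive pivots.

(2, 0)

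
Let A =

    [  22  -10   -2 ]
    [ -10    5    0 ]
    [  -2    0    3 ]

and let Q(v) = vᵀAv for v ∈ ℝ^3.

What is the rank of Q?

3

Row-reducing A symmetrically gives the diagonal entries 22, 5/11, 1.
Counting signs: 3 positive.
The rank is the number of nonzero pivots: 3.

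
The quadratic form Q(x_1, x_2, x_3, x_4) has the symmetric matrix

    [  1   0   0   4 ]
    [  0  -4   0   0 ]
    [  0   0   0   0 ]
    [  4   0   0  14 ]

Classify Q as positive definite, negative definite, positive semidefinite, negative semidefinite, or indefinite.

indefinite

Applying the same elementary operations to the rows and columns of A produces a congruent diagonal matrix with entries 1, -4, 0, -2.
That gives 1 positive, 2 negative, 1 zero pivots.
Hence Q is indefinite.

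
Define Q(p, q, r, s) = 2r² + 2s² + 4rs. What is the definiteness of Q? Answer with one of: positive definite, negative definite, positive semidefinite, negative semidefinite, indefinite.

positive semidefinite

The associated matrix is A = [[0, 0, 0, 0], [0, 0, 0, 0], [0, 0, 2, 2], [0, 0, 2, 2]].
Row-reducing A symmetrically gives the diagonal entries 0, 0, 2, 0.
So there are 1 positive, 3 zero pivots.
Hence Q is positive semidefinite.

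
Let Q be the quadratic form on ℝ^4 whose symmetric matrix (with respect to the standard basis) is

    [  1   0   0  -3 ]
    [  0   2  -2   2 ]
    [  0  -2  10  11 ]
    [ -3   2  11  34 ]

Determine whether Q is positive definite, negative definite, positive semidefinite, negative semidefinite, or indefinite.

An LDLᵀ factorisation of A has diagonal entries 1, 2, 8, 15/8.
So there are 4 positive pivots.
Hence Q is positive definite.

positive definite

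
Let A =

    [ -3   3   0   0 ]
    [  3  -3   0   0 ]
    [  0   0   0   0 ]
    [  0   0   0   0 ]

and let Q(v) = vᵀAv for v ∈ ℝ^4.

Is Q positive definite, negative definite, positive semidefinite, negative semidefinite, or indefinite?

Applying the same elementary operations to the rows and columns of A produces a congruent diagonal matrix with entries -3, 0, 0, 0.
That gives 1 negative, 3 zero pivots.
Hence Q is negative semidefinite.

negative semidefinite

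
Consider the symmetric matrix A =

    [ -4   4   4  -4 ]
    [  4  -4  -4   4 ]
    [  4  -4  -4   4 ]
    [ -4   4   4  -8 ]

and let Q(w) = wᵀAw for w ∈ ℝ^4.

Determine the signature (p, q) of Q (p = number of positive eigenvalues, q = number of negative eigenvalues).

(0, 2)

Row-reducing A symmetrically gives the diagonal entries -4, 0, 0, -4.
Counting signs: 2 negative, 2 zero.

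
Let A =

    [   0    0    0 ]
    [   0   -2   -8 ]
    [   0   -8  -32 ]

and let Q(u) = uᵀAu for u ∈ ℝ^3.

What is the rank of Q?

Applying the same elementary operations to the rows and columns of A produces a congruent diagonal matrix with entries 0, -2, 0.
That gives 1 negative, 2 zero pivots.
The rank is the number of nonzero pivots: 1.

1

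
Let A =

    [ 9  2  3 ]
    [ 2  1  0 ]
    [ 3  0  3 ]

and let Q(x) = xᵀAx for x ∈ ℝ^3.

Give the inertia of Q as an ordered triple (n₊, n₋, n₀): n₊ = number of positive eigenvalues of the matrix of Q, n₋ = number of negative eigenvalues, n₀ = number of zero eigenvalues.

(3, 0, 0)

An LDLᵀ factorisation of A has diagonal entries 9, 5/9, 6/5.
So there are 3 positive pivots.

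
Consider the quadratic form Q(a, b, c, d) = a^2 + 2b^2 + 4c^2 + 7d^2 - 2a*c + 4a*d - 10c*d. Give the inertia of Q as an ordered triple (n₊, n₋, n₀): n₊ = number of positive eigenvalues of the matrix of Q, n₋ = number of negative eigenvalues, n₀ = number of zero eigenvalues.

(3, 0, 1)

The symmetric matrix is A = [[1, 0, -1, 2], [0, 2, 0, 0], [-1, 0, 4, -5], [2, 0, -5, 7]].
Symmetric row and column elimination reduces A to a congruent diagonal form with pivots 1, 2, 3, 0.
So there are 3 positive, 1 zero pivots.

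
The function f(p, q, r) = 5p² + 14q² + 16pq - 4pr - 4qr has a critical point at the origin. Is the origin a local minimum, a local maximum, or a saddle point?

The Hessian at the origin is H = [[10, 16, -4], [16, 28, -4], [-4, -4, 0]].
Symmetric row and column elimination reduces H to a congruent diagonal form with pivots 10, 12/5, -4.
So there are 2 positive, 1 negative pivots.
H is indefinite, so the origin is a saddle point.

saddle point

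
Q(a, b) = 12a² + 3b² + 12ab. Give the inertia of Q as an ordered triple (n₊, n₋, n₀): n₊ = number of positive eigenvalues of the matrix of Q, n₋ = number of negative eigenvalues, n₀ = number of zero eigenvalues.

The associated matrix is A = [[12, 6], [6, 3]].
Row-reducing A symmetrically gives the diagonal entries 12, 0.
Counting signs: 1 positive, 1 zero.

(1, 0, 1)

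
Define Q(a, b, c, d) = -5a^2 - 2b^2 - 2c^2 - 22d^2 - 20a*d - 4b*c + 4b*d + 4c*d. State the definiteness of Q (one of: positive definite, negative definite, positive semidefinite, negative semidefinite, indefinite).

negative semidefinite

The symmetric matrix is A = [[-5, 0, 0, -10], [0, -2, -2, 2], [0, -2, -2, 2], [-10, 2, 2, -22]].
Congruent diagonalization of A (simultaneous row and column reduction) yields pivots -5, -2, 0, 0.
Counting signs: 2 negative, 2 zero.
Hence Q is negative semidefinite.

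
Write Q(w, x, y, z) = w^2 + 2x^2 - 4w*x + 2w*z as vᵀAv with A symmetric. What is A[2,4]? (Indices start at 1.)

The coefficient of x·z in Q is 0. For a symmetric A this equals A[2,4] + A[4,2] = 2·A[2,4].
So A[2,4] = 0/2 = 0.

0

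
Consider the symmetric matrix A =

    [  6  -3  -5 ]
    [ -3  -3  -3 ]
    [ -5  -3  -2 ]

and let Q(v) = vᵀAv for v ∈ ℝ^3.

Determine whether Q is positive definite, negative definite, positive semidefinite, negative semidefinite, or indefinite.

indefinite

Applying the same elementary operations to the rows and columns of A produces a congruent diagonal matrix with entries 6, -9/2, 5/9.
So there are 2 positive, 1 negative pivots.
Hence Q is indefinite.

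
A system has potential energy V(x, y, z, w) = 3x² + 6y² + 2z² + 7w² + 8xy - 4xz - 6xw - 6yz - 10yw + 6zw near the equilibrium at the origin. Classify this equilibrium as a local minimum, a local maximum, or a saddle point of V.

The Hessian at the origin is H = [[6, 8, -4, -6], [8, 12, -6, -10], [-4, -6, 4, 6], [-6, -10, 6, 14]].
An LDLᵀ factorisation of H has diagonal entries 6, 4/3, 1, 4.
Counting signs: 4 positive.
H is positive definite, so the origin is a strict local minimum.

local minimum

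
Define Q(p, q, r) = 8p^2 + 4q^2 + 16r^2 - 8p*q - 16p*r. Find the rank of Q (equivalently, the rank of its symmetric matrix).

2

The associated matrix is A = [[8, -4, -8], [-4, 4, 0], [-8, 0, 16]].
Symmetric row and column elimination reduces A to a congruent diagonal form with pivots 8, 2, 0.
That gives 2 positive, 1 zero pivots.
The rank is the number of nonzero pivots: 2.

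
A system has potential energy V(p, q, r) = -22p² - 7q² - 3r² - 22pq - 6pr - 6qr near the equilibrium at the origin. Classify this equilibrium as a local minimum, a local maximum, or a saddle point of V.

The Hessian at the origin is H = [[-44, -22, -6], [-22, -14, -6], [-6, -6, -6]].
An LDLᵀ factorisation of H has diagonal entries -44, -3, -24/11.
Counting signs: 3 negative.
H is negative definite, so the origin is a strict local maximum.

local maximum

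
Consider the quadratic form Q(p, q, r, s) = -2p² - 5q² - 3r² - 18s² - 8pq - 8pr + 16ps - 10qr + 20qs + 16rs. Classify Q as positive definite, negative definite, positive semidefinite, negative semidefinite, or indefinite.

The symmetric matrix is A = [[-2, -4, -4, 8], [-4, -5, -5, 10], [-4, -5, -3, 8], [8, 10, 8, -18]].
Congruent diagonalization of A (simultaneous row and column reduction) yields pivots -2, 3, 2, 0.
That gives 2 positive, 1 negative, 1 zero pivots.
Hence Q is indefinite.

indefinite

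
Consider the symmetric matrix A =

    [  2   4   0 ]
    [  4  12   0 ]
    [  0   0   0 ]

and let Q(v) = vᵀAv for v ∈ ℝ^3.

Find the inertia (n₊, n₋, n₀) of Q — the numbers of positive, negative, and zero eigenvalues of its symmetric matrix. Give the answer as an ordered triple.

Applying the same elementary operations to the rows and columns of A produces a congruent diagonal matrix with entries 2, 4, 0.
That gives 2 positive, 1 zero pivots.

(2, 0, 1)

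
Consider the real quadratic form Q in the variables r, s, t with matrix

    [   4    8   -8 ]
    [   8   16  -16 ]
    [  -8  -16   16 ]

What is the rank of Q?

1

Row-reducing A symmetrically gives the diagonal entries 4, 0, 0.
That gives 1 positive, 2 zero pivots.
The rank is the number of nonzero pivots: 1.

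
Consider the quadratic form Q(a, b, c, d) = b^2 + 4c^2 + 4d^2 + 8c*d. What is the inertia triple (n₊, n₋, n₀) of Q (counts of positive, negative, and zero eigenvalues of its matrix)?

The associated matrix is A = [[0, 0, 0, 0], [0, 1, 0, 0], [0, 0, 4, 4], [0, 0, 4, 4]].
Row-reducing A symmetrically gives the diagonal entries 0, 1, 4, 0.
So there are 2 positive, 2 zero pivots.

(2, 0, 2)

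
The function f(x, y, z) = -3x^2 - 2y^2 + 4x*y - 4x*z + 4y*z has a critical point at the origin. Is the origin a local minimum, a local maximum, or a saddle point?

saddle point

The Hessian at the origin is H = [[-6, 4, -4], [4, -4, 4], [-4, 4, 0]].
Applying the same elementary operations to the rows and columns of H produces a congruent diagonal matrix with entries -6, -4/3, 4.
Counting signs: 1 positive, 2 negative.
H is indefinite, so the origin is a saddle point.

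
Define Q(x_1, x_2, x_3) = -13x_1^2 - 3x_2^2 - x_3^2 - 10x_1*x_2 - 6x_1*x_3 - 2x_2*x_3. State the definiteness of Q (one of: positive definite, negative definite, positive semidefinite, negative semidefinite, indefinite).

negative definite

The symmetric matrix of Q is A = [[-13, -5, -3], [-5, -3, -1], [-3, -1, -1]].
Leading principal minors: Δ_1 = -13, Δ_2 = 14, Δ_3 = -4.
The signs alternate starting with Δ_1 < 0, so by Sylvester's criterion Q is negative definite.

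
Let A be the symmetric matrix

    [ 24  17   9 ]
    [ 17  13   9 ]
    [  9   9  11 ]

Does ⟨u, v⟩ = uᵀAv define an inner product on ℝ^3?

yes

Congruent diagonalization of A (simultaneous row and column reduction) yields pivots 24, 23/24, 10/23.
So there are 3 positive pivots.
Hence Q is positive definite.
⟨·,·⟩ is an inner product exactly when A is positive definite.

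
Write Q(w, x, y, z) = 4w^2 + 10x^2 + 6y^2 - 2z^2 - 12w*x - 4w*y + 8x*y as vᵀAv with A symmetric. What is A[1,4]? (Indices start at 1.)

0

The coefficient of w·z in Q is 0. For a symmetric A this equals A[1,4] + A[4,1] = 2·A[1,4].
So A[1,4] = 0/2 = 0.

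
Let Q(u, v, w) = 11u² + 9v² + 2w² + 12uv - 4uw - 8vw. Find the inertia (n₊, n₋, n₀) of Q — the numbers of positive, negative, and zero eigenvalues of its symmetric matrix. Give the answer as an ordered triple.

(3, 0, 0)

The symmetric matrix is A = [[11, 6, -2], [6, 9, -4], [-2, -4, 2]].
Congruent diagonalization of A (simultaneous row and column reduction) yields pivots 11, 63/11, 10/63.
So there are 3 positive pivots.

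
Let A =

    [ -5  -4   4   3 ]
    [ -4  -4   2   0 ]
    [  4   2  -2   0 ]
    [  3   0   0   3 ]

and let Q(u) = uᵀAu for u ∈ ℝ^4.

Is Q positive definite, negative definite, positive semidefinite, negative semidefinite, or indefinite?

Congruent diagonalization of A (simultaneous row and column reduction) yields pivots -5, -4/5, 3, 0.
Counting signs: 1 positive, 2 negative, 1 zero.
Hence Q is indefinite.

indefinite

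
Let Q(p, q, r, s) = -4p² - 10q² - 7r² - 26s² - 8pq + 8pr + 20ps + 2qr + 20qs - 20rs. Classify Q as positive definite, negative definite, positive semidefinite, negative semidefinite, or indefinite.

negative definite

The associated matrix is A = [[-4, -4, 4, 10], [-4, -10, 1, 10], [4, 1, -7, -10], [10, 10, -10, -26]].
Row-reducing A symmetrically gives the diagonal entries -4, -6, -3/2, -1.
Counting signs: 4 negative.
Hence Q is negative definite.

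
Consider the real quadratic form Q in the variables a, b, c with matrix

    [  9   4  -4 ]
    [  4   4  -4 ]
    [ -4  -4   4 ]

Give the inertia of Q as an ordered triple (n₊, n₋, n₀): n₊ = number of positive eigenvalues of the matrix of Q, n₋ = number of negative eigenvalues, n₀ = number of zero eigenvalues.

(2, 0, 1)

Symmetric row and column elimination reduces A to a congruent diagonal form with pivots 9, 20/9, 0.
That gives 2 positive, 1 zero pivots.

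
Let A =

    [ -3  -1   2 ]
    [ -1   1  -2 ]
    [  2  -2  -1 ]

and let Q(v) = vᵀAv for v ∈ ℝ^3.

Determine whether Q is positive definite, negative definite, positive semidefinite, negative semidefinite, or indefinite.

indefinite

An LDLᵀ factorisation of A has diagonal entries -3, 4/3, -5.
So there are 1 positive, 2 negative pivots.
Hence Q is indefinite.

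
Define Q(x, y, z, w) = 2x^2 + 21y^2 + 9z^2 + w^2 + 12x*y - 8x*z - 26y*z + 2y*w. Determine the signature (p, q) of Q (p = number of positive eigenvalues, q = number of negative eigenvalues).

(4, 0)

Write A = [[2, 6, -4, 0], [6, 21, -13, 1], [-4, -13, 9, 0], [0, 1, 0, 1]].
Row-reducing A symmetrically gives the diagonal entries 2, 3, 2/3, 1/2.
Counting signs: 4 positive.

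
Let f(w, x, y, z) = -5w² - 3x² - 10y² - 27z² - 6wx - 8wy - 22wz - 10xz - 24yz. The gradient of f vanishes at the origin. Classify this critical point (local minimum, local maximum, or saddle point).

local maximum

The Hessian at the origin is H = [[-10, -6, -8, -22], [-6, -6, 0, -10], [-8, 0, -20, -24], [-22, -10, -24, -54]].
Symmetric row and column elimination reduces H to a congruent diagonal form with pivots -10, -12/5, -4, -4/3.
Counting signs: 4 negative.
H is negative definite, so the origin is a strict local maximum.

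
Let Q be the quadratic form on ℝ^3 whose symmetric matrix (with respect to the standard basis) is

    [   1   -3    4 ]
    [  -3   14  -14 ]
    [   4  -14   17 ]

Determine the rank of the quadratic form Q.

An LDLᵀ factorisation of A has diagonal entries 1, 5, 1/5.
That gives 3 positive pivots.
The rank is the number of nonzero pivots: 3.

3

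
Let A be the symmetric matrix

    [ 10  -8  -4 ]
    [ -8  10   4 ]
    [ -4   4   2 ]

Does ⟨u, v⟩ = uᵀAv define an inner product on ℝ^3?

yes

Row-reducing A symmetrically gives the diagonal entries 10, 18/5, 2/9.
That gives 3 positive pivots.
Hence Q is positive definite.
⟨·,·⟩ is an inner product exactly when A is positive definite.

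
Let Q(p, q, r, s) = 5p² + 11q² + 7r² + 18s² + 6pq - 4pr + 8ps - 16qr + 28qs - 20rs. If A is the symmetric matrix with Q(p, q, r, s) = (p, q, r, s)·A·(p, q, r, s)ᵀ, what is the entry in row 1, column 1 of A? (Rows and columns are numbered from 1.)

The coefficient of p² in Q is 5, and that is exactly A[1,1].

5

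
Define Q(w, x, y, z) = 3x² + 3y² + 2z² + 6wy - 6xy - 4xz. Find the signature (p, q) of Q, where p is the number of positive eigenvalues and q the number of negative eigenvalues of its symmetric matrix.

(3, 1)

The symmetric matrix is A = [[0, 0, 3, 0], [0, 3, -3, -2], [3, -3, 3, 0], [0, -2, 0, 2]].
By Sylvester's law of inertia any congruent diagonalization of A has 3 positive, 1 negative and 0 zero entries.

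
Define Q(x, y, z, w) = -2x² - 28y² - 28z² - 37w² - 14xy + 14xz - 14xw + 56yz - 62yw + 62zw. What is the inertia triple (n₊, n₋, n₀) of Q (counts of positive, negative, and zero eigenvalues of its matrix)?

The associated matrix is A = [[-2, -7, 7, -7], [-7, -28, 28, -31], [7, 28, -28, 31], [-7, -31, 31, -37]].
Symmetric row and column elimination reduces A to a congruent diagonal form with pivots -2, -7/2, 0, -3/7.
So there are 3 negative, 1 zero pivots.

(0, 3, 1)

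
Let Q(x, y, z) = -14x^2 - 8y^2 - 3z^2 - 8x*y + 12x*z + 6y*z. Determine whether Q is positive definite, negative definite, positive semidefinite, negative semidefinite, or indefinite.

The associated matrix is A = [[-14, -4, 6], [-4, -8, 3], [6, 3, -3]].
Applying the same elementary operations to the rows and columns of A produces a congruent diagonal matrix with entries -14, -48/7, -3/16.
Counting signs: 3 negative.
Hence Q is negative definite.

negative definite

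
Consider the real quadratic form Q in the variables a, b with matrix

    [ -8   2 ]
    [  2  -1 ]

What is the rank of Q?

Congruent diagonalization of A (simultaneous row and column reduction) yields pivots -8, -1/2.
So there are 2 negative pivots.
The rank is the number of nonzero pivots: 2.

2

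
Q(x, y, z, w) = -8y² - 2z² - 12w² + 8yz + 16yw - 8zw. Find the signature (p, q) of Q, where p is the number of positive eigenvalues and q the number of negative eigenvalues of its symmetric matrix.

Write A = [[0, 0, 0, 0], [0, -8, 4, 8], [0, 4, -2, -4], [0, 8, -4, -12]].
Congruent diagonalization of A (simultaneous row and column reduction) yields pivots 0, -8, 0, -4.
That gives 2 negative, 2 zero pivots.

(0, 2)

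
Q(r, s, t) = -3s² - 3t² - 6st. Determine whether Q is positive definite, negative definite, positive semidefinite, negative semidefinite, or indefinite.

negative semidefinite

The symmetric matrix is A = [[0, 0, 0], [0, -3, -3], [0, -3, -3]].
Row-reducing A symmetrically gives the diagonal entries 0, -3, 0.
Counting signs: 1 negative, 2 zero.
Hence Q is negative semidefinite.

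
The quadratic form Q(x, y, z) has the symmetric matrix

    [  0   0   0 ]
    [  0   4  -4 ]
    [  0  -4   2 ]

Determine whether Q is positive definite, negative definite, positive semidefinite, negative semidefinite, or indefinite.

indefinite

Congruent diagonalization of A (simultaneous row and column reduction) yields pivots 0, 4, -2.
That gives 1 positive, 1 negative, 1 zero pivots.
Hence Q is indefinite.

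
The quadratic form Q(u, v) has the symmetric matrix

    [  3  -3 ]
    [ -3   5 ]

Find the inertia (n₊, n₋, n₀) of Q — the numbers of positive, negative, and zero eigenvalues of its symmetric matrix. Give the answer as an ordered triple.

Symmetric row and column elimination reduces A to a congruent diagonal form with pivots 3, 2.
So there are 2 positive pivots.

(2, 0, 0)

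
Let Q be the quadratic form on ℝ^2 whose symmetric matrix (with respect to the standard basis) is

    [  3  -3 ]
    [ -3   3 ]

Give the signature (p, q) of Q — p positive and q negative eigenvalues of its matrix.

Applying the same elementary operations to the rows and columns of A produces a congruent diagonal matrix with entries 3, 0.
So there are 1 positive, 1 zero pivots.

(1, 0)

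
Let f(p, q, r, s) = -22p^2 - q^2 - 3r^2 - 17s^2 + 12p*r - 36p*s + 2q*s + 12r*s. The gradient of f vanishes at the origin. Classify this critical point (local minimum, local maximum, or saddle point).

The Hessian at the origin is H = [[-44, 0, 12, -36], [0, -2, 0, 2], [12, 0, -6, 12], [-36, 2, 12, -34]].
Congruent diagonalization of H (simultaneous row and column reduction) yields pivots -44, -2, -30/11, -4/5.
That gives 4 negative pivots.
H is negative definite, so the origin is a strict local maximum.

local maximum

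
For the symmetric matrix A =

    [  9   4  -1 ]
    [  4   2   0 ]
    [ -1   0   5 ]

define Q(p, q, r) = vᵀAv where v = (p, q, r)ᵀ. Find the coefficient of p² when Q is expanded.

9

The coefficient of p² is the diagonal entry A[1,1] = 9.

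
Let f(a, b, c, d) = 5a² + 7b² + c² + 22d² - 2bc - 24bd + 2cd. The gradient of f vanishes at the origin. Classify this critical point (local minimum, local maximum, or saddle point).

The Hessian at the origin is H = [[10, 0, 0, 0], [0, 14, -2, -24], [0, -2, 2, 2], [0, -24, 2, 44]].
An LDLᵀ factorisation of H has diagonal entries 10, 14, 12/7, 5/3.
Counting signs: 4 positive.
H is positive definite, so the origin is a strict local minimum.

local minimum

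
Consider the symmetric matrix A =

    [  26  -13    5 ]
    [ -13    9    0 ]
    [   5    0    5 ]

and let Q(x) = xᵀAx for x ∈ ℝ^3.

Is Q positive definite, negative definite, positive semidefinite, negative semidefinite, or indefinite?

positive definite

Leading principal minors: Δ_1 = 26, Δ_2 = 65, Δ_3 = 100.
All leading principal minors are positive, so by Sylvester's criterion Q is positive definite.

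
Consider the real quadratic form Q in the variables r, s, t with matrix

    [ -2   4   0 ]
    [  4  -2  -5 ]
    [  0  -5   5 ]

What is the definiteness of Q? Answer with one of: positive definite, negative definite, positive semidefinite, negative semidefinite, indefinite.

indefinite

Applying the same elementary operations to the rows and columns of A produces a congruent diagonal matrix with entries -2, 6, 5/6.
That gives 2 positive, 1 negative pivots.
Hence Q is indefinite.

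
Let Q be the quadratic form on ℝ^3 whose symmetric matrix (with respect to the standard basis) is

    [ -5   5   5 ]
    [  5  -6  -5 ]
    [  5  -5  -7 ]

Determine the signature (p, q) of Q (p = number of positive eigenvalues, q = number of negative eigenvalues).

(0, 3)

Applying the same elementary operations to the rows and columns of A produces a congruent diagonal matrix with entries -5, -1, -2.
So there are 3 negative pivots.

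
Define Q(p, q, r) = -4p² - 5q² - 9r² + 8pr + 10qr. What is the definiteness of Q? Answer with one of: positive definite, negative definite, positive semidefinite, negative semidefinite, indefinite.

Write A = [[-4, 0, 4], [0, -5, 5], [4, 5, -9]].
Congruent diagonalization of A (simultaneous row and column reduction) yields pivots -4, -5, 0.
So there are 2 negative, 1 zero pivots.
Hence Q is negative semidefinite.

negative semidefinite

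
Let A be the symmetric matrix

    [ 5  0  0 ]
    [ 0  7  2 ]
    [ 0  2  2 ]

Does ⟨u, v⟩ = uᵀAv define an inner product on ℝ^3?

An LDLᵀ factorisation of A has diagonal entries 5, 7, 10/7.
Counting signs: 3 positive.
Hence Q is positive definite.
⟨·,·⟩ is an inner product exactly when A is positive definite.

yes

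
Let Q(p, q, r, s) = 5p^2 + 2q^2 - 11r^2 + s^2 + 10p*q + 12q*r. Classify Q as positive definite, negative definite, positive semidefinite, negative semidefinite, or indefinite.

The symmetric matrix is A = [[5, 5, 0, 0], [5, 2, 6, 0], [0, 6, -11, 0], [0, 0, 0, 1]].
An LDLᵀ factorisation of A has diagonal entries 5, -3, 1, 1.
Counting signs: 3 positive, 1 negative.
Hence Q is indefinite.

indefinite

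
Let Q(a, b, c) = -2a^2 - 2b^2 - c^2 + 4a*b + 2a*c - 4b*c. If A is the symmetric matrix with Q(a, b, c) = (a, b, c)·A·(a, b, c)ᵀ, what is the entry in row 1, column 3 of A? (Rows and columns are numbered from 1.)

1

The coefficient of a·c in Q is 2. For a symmetric A this equals A[1,3] + A[3,1] = 2·A[1,3].
So A[1,3] = 2/2 = 1.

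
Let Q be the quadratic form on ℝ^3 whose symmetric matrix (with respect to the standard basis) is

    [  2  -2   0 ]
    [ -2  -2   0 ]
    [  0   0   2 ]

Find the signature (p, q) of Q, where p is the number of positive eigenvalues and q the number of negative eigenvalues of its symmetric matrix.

Applying the same elementary operations to the rows and columns of A produces a congruent diagonal matrix with entries 2, -4, 2.
So there are 2 positive, 1 negative pivots.

(2, 1)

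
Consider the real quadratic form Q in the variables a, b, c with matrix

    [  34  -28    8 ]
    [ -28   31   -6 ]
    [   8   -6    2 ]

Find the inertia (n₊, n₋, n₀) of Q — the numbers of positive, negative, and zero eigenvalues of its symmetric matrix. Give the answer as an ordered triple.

Applying the same elementary operations to the rows and columns of A produces a congruent diagonal matrix with entries 34, 135/17, 2/27.
Counting signs: 3 positive.

(3, 0, 0)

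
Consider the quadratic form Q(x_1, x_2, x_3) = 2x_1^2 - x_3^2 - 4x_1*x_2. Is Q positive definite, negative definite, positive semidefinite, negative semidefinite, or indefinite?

The symmetric matrix is A = [[2, -2, 0], [-2, 0, 0], [0, 0, -1]].
An LDLᵀ factorisation of A has diagonal entries 2, -2, -1.
Counting signs: 1 positive, 2 negative.
Hence Q is indefinite.

indefinite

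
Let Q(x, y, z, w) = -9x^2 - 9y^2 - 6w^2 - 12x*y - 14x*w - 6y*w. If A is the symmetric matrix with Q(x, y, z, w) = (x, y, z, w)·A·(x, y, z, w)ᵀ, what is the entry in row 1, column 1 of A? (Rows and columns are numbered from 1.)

The coefficient of x^2 in Q is -9, and that is exactly A[1,1].

-9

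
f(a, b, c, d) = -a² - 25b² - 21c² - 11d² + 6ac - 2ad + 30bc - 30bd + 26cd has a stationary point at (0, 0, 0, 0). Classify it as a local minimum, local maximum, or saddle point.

local maximum

The Hessian at the origin is H = [[-2, 0, 6, -2], [0, -50, 30, -30], [6, 30, -42, 26], [-2, -30, 26, -22]].
Symmetric row and column elimination reduces H to a congruent diagonal form with pivots -2, -50, -6, -4/3.
That gives 4 negative pivots.
H is negative definite, so the origin is a strict local maximum.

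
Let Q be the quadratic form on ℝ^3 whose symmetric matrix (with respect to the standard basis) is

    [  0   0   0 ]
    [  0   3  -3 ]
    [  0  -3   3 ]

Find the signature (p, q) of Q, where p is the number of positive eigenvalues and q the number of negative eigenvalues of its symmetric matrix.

Applying the same elementary operations to the rows and columns of A produces a congruent diagonal matrix with entries 0, 3, 0.
So there are 1 positive, 2 zero pivots.

(1, 0)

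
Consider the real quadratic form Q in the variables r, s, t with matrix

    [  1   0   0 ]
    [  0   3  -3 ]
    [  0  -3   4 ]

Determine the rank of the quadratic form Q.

3

Row-reducing A symmetrically gives the diagonal entries 1, 3, 1.
So there are 3 positive pivots.
The rank is the number of nonzero pivots: 3.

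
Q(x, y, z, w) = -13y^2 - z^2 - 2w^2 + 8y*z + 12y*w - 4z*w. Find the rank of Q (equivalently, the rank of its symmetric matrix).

The symmetric matrix is A = [[0, 0, 0, 0], [0, -13, 4, 6], [0, 4, -1, -2], [0, 6, -2, -2]].
Symmetric row and column elimination reduces A to a congruent diagonal form with pivots 0, -13, 3/13, 2/3.
That gives 2 positive, 1 negative, 1 zero pivots.
The rank is the number of nonzero pivots: 3.

3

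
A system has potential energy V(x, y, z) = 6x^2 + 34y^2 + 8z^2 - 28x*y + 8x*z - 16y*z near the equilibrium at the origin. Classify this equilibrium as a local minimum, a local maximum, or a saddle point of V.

The Hessian at the origin is H = [[12, -28, 8], [-28, 68, -16], [8, -16, 16]].
Row-reducing H symmetrically gives the diagonal entries 12, 8/3, 8.
That gives 3 positive pivots.
H is positive definite, so the origin is a strict local minimum.

local minimum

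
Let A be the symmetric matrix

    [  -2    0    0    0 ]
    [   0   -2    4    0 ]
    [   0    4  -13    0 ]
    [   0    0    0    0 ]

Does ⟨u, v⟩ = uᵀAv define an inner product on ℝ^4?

Congruent diagonalization of A (simultaneous row and column reduction) yields pivots -2, -2, -5, 0.
So there are 3 negative, 1 zero pivots.
Hence Q is negative semidefinite.
⟨·,·⟩ is an inner product exactly when A is positive definite.

no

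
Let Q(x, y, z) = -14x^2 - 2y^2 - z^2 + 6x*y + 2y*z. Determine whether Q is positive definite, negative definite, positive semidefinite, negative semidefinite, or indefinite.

The symmetric matrix of Q is A = [[-14, 3, 0], [3, -2, 1], [0, 1, -1]].
Leading principal minors: Δ_1 = -14, Δ_2 = 19, Δ_3 = -5.
The signs alternate starting with Δ_1 < 0, so by Sylvester's criterion Q is negative definite.

negative definite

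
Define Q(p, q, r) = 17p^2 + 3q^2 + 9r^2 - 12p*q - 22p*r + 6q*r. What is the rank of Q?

3

The symmetric matrix is A = [[17, -6, -11], [-6, 3, 3], [-11, 3, 9]].
Row-reducing A symmetrically gives the diagonal entries 17, 15/17, 1.
That gives 3 positive pivots.
The rank is the number of nonzero pivots: 3.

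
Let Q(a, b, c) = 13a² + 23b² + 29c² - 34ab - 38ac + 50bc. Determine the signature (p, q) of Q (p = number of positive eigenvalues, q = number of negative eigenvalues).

(3, 0)

The symmetric matrix is A = [[13, -17, -19], [-17, 23, 25], [-19, 25, 29]].
An LDLᵀ factorisation of A has diagonal entries 13, 10/13, 6/5.
So there are 3 positive pivots.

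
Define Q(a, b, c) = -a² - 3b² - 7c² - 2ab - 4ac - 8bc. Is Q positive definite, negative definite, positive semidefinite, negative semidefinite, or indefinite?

The symmetric matrix of Q is A = [[-1, -1, -2], [-1, -3, -4], [-2, -4, -7]].
Leading principal minors: Δ_1 = -1, Δ_2 = 2, Δ_3 = -2.
The signs alternate starting with Δ_1 < 0, so by Sylvester's criterion Q is negative definite.

negative definite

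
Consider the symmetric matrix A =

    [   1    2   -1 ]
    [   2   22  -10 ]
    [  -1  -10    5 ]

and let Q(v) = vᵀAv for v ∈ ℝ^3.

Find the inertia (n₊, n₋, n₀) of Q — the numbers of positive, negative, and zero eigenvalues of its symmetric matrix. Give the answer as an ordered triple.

(3, 0, 0)

Congruent diagonalization of A (simultaneous row and column reduction) yields pivots 1, 18, 4/9.
So there are 3 positive pivots.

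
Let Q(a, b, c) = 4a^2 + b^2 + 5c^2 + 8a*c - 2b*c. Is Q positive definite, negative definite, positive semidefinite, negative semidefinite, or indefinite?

Write A = [[4, 0, 4], [0, 1, -1], [4, -1, 5]].
Applying the same elementary operations to the rows and columns of A produces a congruent diagonal matrix with entries 4, 1, 0.
That gives 2 positive, 1 zero pivots.
Hence Q is positive semidefinite.

positive semidefinite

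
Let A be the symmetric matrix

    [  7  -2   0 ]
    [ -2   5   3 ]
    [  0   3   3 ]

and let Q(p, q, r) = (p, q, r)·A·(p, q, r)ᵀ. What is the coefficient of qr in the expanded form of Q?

6

The coefficient of qr is A[2,3] + A[3,2] = 2·3 = 6.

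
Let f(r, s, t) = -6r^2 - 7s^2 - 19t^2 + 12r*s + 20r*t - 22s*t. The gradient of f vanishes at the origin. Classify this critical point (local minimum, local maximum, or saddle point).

local maximum

The Hessian at the origin is H = [[-12, 12, 20], [12, -14, -22], [20, -22, -38]].
Symmetric row and column elimination reduces H to a congruent diagonal form with pivots -12, -2, -8/3.
That gives 3 negative pivots.
H is negative definite, so the origin is a strict local maximum.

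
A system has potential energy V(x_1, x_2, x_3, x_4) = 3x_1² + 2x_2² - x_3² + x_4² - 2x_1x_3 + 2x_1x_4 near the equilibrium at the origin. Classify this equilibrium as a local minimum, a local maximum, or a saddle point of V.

saddle point

The Hessian at the origin is H = [[6, 0, -2, 2], [0, 4, 0, 0], [-2, 0, -2, 0], [2, 0, 0, 2]].
Symmetric row and column elimination reduces H to a congruent diagonal form with pivots 6, 4, -8/3, 3/2.
Counting signs: 3 positive, 1 negative.
H is indefinite, so the origin is a saddle point.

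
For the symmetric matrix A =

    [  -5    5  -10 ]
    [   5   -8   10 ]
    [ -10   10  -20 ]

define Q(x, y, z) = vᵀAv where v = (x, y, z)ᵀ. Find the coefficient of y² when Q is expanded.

The coefficient of y² is the diagonal entry A[2,2] = -8.

-8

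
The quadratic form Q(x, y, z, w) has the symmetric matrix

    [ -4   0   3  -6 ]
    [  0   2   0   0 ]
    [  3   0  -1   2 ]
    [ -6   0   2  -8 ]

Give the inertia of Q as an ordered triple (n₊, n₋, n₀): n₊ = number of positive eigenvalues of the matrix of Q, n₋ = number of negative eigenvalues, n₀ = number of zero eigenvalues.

Applying the same elementary operations to the rows and columns of A produces a congruent diagonal matrix with entries -4, 2, 5/4, -4.
Counting signs: 2 positive, 2 negative.

(2, 2, 0)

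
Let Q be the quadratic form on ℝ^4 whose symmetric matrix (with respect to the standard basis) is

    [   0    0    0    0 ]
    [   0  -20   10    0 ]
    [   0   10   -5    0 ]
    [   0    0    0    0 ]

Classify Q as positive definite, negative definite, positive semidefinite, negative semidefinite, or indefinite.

Symmetric row and column elimination reduces A to a congruent diagonal form with pivots 0, -20, 0, 0.
So there are 1 negative, 3 zero pivots.
Hence Q is negative semidefinite.

negative semidefinite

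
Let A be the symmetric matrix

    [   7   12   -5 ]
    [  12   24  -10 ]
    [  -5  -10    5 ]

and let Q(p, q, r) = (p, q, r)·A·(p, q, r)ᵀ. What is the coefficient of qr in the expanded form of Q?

-20

The coefficient of qr is A[2,3] + A[3,2] = 2·(-10) = -20.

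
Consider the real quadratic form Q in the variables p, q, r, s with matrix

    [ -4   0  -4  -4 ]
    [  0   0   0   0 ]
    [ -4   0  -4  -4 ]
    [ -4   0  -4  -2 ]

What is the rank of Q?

2

Applying the same elementary operations to the rows and columns of A produces a congruent diagonal matrix with entries -4, 0, 0, 2.
That gives 1 positive, 1 negative, 2 zero pivots.
The rank is the number of nonzero pivots: 2.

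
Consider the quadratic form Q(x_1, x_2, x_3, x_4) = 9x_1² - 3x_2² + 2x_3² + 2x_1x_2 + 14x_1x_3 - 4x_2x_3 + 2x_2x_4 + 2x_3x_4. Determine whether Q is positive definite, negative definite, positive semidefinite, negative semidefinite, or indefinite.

indefinite

The associated matrix is A = [[9, 1, 7, 0], [1, -3, -2, 1], [7, -2, 2, 1], [0, 1, 1, 0]].
Symmetric row and column elimination reduces A to a congruent diagonal form with pivots 9, -28/9, -27/28, 1/3.
Counting signs: 2 positive, 2 negative.
Hence Q is indefinite.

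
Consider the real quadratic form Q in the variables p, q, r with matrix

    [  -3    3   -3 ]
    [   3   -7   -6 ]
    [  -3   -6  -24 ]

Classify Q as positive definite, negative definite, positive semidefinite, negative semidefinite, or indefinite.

negative definite

Congruent diagonalization of A (simultaneous row and column reduction) yields pivots -3, -4, -3/4.
So there are 3 negative pivots.
Hence Q is negative definite.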